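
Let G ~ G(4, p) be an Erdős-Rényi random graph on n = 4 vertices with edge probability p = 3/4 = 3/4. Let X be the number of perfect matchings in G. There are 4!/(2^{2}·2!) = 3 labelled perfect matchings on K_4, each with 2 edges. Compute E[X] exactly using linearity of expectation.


K_4 has 4!/(2^{2}·2!) = 3 labelled perfect matchings.
For each such perfect matching H, let X_H = 1 if all 2 edges of H are present in G. Then P[X_H = 1] = p^{2} = (3/4)^{2} = 9/16.
Summing the indicators: E[X] = Σ_H E[X_H] = 3 · p^{2} = 3 · 9/16 = 27/16.
Numerically: E[X] ≈ 1.6875.

E[X] = 3 · (3/4)^{2} = 27/16 ≈ 1.6875.


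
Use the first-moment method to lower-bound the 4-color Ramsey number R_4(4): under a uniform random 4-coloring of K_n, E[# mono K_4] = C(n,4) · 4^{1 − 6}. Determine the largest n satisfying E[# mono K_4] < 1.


We need C(n, 4) · 4^{1 − 6} < 1, i.e. C(n, 4) < 4^{6 − 1} = 1024.
Check values of n near the boundary:
  n = 11: C(11, 4) = 330; 330 < 1024? YES
  n = 12: C(12, 4) = 495; 495 < 1024? YES
  n = 13: C(13, 4) = 715; 715 < 1024? YES
  n = 14: C(14, 4) = 1001; 1001 < 1024? YES
  n = 15: C(15, 4) = 1365; 1365 < 1024? NO
  n = 16: C(16, 4) = 1820; 1820 < 1024? NO
The largest n with C(n, 4) < 1024 is n = 14 (where E[X] = 1001/1024 ≈ 0.978). Hence R_4(4) > 14, i.e. R_4(4) ≥ 15.

Largest n = 14; hence R_4(4) > 14.


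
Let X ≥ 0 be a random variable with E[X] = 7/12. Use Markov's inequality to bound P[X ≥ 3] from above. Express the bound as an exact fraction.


μ = E[X] = 7/12, a = 3.
Markov: P[X ≥ 3] ≤ μ/a = (7/12)/3 = 7/36.
Numerically: ≈ 0.194.
(Since a = 3 > μ = 0.583, the bound 7/36 is < 1 and informative.)

P[X ≥ 3] ≤ 7/36 ≈ 0.194.


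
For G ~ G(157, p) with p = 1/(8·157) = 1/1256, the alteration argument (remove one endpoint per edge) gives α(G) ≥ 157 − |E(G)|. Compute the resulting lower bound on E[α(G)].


E[|E(G)|] = C(157, 2)·p = 12246 · (1/1256) = 39/4.
E[α(G)] ≥ n − E[|E(G)|] = 157 − 39/4 = 589/4.
Numerically: ≈ 147.25000.
(This is only a lower bound; the true E[α(G)] may be larger.)

E[α(G)] ≥ 589/4 ≈ 147.25000.


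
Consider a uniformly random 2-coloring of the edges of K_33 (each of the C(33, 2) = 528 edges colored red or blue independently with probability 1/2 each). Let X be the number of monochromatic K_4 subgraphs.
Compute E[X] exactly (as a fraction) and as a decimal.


Let X = Σ_S X_S over the C(33, 4) = 40920 subsets S of size 4, where X_S = 1 if the K_4 on S is monochromatic.
For a fixed S, the K_4 on S has C(4, 2) = 6 edges. P[all 6 edges red] = (1/2)^6, and likewise for blue, so P[monochromatic] = 2·(1/2)^6 = 2^{1 − 6} = 1/32.
By linearity: E[X] = C(33, 4) · 2^{1 − 6} = 40920 · 1/32 = 5115/4.
Numerically: E[X] ≈ 1278.7500.

E[X] = C(33,4)·2^(1−C(4,2)) = 5115/4 ≈ 1278.7500.


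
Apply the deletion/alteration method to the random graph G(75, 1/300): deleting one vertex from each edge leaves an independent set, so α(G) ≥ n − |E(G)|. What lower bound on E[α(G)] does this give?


E[|E(G)|] = C(75, 2)·p = 2775 · (1/300) = 37/4.
E[α(G)] ≥ n − E[|E(G)|] = 75 − 37/4 = 263/4.
Numerically: ≈ 65.750.
(This is only a lower bound; the true E[α(G)] may be larger.)

E[α(G)] ≥ 263/4 ≈ 65.750.


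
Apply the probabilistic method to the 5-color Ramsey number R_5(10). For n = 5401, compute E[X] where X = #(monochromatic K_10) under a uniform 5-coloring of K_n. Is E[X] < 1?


E[X] = C(5401, 10) · 5^{1 − 45} = 5772423232412011351582235732760 · 5^{−44} = 5772423232412011351582235732760/5684341886080801486968994140625.
As a reduced fraction: E[X] = 1154484646482402270316447146552/1136868377216160297393798828125 ≈ 1.0154954.
Is E[X] < 1? NO.
Since E[X] ≥ 1, the first-moment bound is inconclusive at n = 5401; it does NOT by itself certify R_5(10) > 5401.

E[X] = 1154484646482402270316447146552/1136868377216160297393798828125 ≈ 1.0154954; E[X] ≥ 1; first-moment method inconclusive here.


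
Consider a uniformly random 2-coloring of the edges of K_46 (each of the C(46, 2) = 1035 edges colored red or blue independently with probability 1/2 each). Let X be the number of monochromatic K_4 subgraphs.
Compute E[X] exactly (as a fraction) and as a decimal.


Let X = Σ_S X_S over the C(46, 4) = 163185 subsets S of size 4, where X_S = 1 if the K_4 on S is monochromatic.
For a fixed S, the K_4 on S has C(4, 2) = 6 edges. P[all 6 edges red] = (1/2)^6, and likewise for blue, so P[monochromatic] = 2·(1/2)^6 = 2^{1 − 6} = 1/32.
Summing: E[X] = C(46, 4) · 2^{1 − 6} = 163185 · 1/32 = 163185/32.
Numerically: E[X] ≈ 5099.5312.

E[X] = C(46,4)·2^(1−C(4,2)) = 163185/32 ≈ 5099.5312.


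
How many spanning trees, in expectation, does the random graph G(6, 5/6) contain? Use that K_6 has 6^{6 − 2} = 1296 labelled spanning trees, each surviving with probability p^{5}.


K_6 has 6^{6 − 2} = 1296 labelled spanning trees.
For each such spanning tree H, let X_H = 1 if all 5 edges of H are present in G. Then P[X_H = 1] = p^{5} = (5/6)^{5} = 3125/7776.
Summing the indicators: E[X] = Σ_H E[X_H] = 1296 · p^{5} = 1296 · 3125/7776 = 3125/6.
Numerically: E[X] ≈ 520.8.

E[X] = 1296 · (5/6)^{5} = 3125/6 ≈ 520.8.


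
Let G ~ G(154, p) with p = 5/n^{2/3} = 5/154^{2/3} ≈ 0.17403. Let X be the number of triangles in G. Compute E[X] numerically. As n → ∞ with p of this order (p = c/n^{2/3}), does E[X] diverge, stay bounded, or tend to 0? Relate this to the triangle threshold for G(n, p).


Number of potential triangles: C(154, 3) = 596904.
Each occurs with probability p³ ≈ (0.17403)³ ≈ 5.2707033e-03.
By linearity: E[X] = C(154, 3)·p³ ≈ 596904 · 5.2707033e-03 ≈ 3146.10390.
Since α = 2/3 < 1, p = c/n^{2/3} ≫ 1/n is above the triangle threshold p ~ 1/n. Asymptotically E[X] ~ (c³/6)·n^{3(1−α)} = (5³/6)·n^{1} → ∞; triangles are abundant w.h.p.

E[X] ≈ 3146.10390; in regime p = Θ(1/n^{2/3}) E[X] diverges (above the triangle threshold p ~ 1/n).


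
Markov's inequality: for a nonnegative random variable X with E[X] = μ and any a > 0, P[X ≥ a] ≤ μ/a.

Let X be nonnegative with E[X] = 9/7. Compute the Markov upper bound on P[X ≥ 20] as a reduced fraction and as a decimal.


μ = E[X] = 9/7, a = 20.
Markov: P[X ≥ 20] ≤ μ/a = (9/7)/20 = 9/140.
Numerically: ≈ 0.0643.
(Since a = 20 > μ = 1.2857, the bound 9/140 is < 1 and informative.)

P[X ≥ 20] ≤ 9/140 ≈ 0.0643.


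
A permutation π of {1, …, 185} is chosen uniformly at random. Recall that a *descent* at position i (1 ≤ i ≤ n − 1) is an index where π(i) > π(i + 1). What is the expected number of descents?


Write X = Σ X_I over i = 1, …, 184, with X_I the indicator of one descent.
There are 184 indicators.
For each fixed i, the pair (π(i), π(i+1)) is a uniformly random ordered pair of distinct values from {1, …, 185}; by symmetry P[π(i) > π(i+1)] = 1/2.
By linearity: E[X] = 184 · (1/2) = (185 − 1) · (1/2) = 92 ≈ 92.000.

E[X] = 92 = 92.000.


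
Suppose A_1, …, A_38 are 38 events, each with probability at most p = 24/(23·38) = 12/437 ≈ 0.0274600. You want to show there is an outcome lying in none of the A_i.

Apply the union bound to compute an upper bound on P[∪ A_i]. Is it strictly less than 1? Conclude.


Union bound: P[∪_{i=1}^{38} A_i] ≤ Σ_i P[A_i] ≤ 38·p = 38·(12/437) = 24/23.
Numerically: 24/23 ≈ 1.0434783.
Is 24/23 < 1? NO.
Since the bound 24/23 is ≥ 1, the union bound is uninformative here; it does NOT by itself certify existence.

38·p = 24/23 ≈ 1.0434783; existence NOT certified by the union bound.


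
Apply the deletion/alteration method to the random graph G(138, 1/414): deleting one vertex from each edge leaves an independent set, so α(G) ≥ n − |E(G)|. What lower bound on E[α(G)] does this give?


E[|E(G)|] = C(138, 2)·p = 9453 · (1/414) = 137/6.
E[α(G)] ≥ n − E[|E(G)|] = 138 − 137/6 = 691/6.
Numerically: ≈ 115.16667.
(This is only a lower bound; the true E[α(G)] may be larger.)

E[α(G)] ≥ 691/6 ≈ 115.16667.


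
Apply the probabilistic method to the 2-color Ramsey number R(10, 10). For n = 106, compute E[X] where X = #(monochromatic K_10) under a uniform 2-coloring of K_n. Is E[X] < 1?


E[X] = C(106, 10) · 2^{1 − 45} = 31853506369685 · 2^{−44} = 31853506369685/17592186044416.
As a reduced fraction: E[X] = 31853506369685/17592186044416 ≈ 1.81066.
Is E[X] < 1? NO.
Since E[X] ≥ 1, the first-moment bound is inconclusive at n = 106; it does NOT by itself certify R(10, 10) > 106.

E[X] = 31853506369685/17592186044416 ≈ 1.81066; E[X] ≥ 1; first-moment method inconclusive here.


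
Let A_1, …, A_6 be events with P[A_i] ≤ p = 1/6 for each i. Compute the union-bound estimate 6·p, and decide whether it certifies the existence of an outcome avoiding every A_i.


Union bound: P[∪_{i=1}^{6} A_i] ≤ Σ_i P[A_i] ≤ 6·p = 6·(1/6) = 1.
Numerically: 1 ≈ 1.00000.
Is 1 < 1? NO.
Since the bound 1 is ≥ 1, the union bound is uninformative here; it does NOT by itself certify existence.

6·p = 1 ≈ 1.00000; existence NOT certified by the union bound.


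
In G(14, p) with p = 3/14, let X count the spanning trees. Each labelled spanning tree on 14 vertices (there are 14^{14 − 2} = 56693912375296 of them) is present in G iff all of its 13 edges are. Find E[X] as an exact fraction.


K_14 has 14^{14 − 2} = 56693912375296 labelled spanning trees.
For each such spanning tree H, let X_H = 1 if all 13 edges of H are present in G. Then P[X_H = 1] = p^{13} = (3/14)^{13} = 1594323/793714773254144.
Summing the indicators: E[X] = Σ_H E[X_H] = 56693912375296 · p^{13} = 56693912375296 · 1594323/793714773254144 = 1594323/14.
Numerically: E[X] ≈ 1.1388e+05.

E[X] = 56693912375296 · (3/14)^{13} = 1594323/14 ≈ 1.1388e+05.


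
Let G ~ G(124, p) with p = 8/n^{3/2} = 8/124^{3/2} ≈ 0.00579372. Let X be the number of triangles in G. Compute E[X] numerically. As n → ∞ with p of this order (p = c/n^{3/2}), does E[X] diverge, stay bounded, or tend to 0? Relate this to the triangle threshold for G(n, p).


Number of potential triangles: C(124, 3) = 310124.
Each occurs with probability p³ ≈ (0.00579372)³ ≈ 1.94478850e-07.
By linearity: E[X] = C(124, 3)·p³ ≈ 310124 · 1.94478850e-07 ≈ 0.060313.
Since α = 3/2 > 1, p = c/n^{3/2} = o(1/n) is below the triangle threshold p ~ 1/n. Asymptotically E[X] ~ (c³/6)·n^{3(1−α)} = (8³/6)·n^{-1.5} → 0, so by Markov's inequality G has no triangles w.h.p.

E[X] ≈ 0.060313; in regime p = Θ(1/n^{3/2}) E[X] tends to 0 (below the triangle threshold p ~ 1/n).


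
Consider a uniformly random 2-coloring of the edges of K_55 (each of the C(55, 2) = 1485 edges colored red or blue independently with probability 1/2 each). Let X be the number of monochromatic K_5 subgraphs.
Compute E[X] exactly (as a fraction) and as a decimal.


Let X = Σ_S X_S over the C(55, 5) = 3478761 subsets S of size 5, where X_S = 1 if the K_5 on S is monochromatic.
For a fixed S, the K_5 on S has C(5, 2) = 10 edges. P[all 10 edges red] = (1/2)^10, and likewise for blue, so P[monochromatic] = 2·(1/2)^10 = 2^{1 − 10} = 1/512.
Summing: E[X] = C(55, 5) · 2^{1 − 10} = 3478761 · 1/512 = 3478761/512.
Numerically: E[X] ≈ 6794.455078.

E[X] = C(55,5)·2^(1−C(5,2)) = 3478761/512 ≈ 6794.455078.


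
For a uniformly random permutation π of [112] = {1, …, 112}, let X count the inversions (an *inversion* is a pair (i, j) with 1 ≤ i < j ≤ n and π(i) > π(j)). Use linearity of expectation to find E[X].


Write X = Σ X_I over the C(112, 2) = 6216 pairs i < j, with X_I the indicator of one inversion.
There are 6216 indicators.
For each fixed pair i < j, the values π(i) and π(j) are two distinct elements of {1, …, 112} in uniformly random order; by symmetry P[π(i) > π(j)] = 1/2.
By linearity: E[X] = 6216 · (1/2) = C(112, 2) · (1/2) = 6216/2 = 3108 ≈ 3108.000000.

E[X] = 3108 = 3108.000000.


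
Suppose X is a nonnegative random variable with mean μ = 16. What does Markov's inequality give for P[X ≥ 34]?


μ = E[X] = 16, a = 34.
Markov: P[X ≥ 34] ≤ μ/a = (16)/34 = 8/17.
Numerically: ≈ 0.4706.
(Since a = 34 > μ = 16.0000, the bound 8/17 is < 1 and informative.)

P[X ≥ 34] ≤ 8/17 ≈ 0.4706.


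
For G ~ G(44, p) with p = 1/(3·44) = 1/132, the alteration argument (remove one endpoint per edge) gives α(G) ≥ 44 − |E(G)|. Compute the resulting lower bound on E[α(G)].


E[|E(G)|] = C(44, 2)·p = 946 · (1/132) = 43/6.
E[α(G)] ≥ n − E[|E(G)|] = 44 − 43/6 = 221/6.
Numerically: ≈ 36.833.
(This is only a lower bound; the true E[α(G)] may be larger.)

E[α(G)] ≥ 221/6 ≈ 36.833.


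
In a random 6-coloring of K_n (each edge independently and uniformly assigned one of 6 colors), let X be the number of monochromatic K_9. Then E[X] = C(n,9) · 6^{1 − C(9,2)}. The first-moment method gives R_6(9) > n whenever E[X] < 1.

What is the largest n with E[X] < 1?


We need C(n, 9) · 6^{1 − 36} < 1, i.e. C(n, 9) < 6^{36 − 1} = 1719070799748422591028658176.
Check values of n near the boundary:
  n = 4403: C(4403, 9) = 1699894433046281918452233150; 1699894433046281918452233150 < 1719070799748422591028658176? YES
  n = 4404: C(4404, 9) = 1703375445537161676647015880; 1703375445537161676647015880 < 1719070799748422591028658176? YES
  n = 4405: C(4405, 9) = 1706862792900636302463627150; 1706862792900636302463627150 < 1719070799748422591028658176? YES
  n = 4406: C(4406, 9) = 1710356485221788389505285700; 1710356485221788389505285700 < 1719070799748422591028658176? YES
  n = 4407: C(4407, 9) = 1713856532599459170657070050; 1713856532599459170657070050 < 1719070799748422591028658176? YES
  n = 4408: C(4408, 9) = 1717362945146264156457459600; 1717362945146264156457459600 < 1719070799748422591028658176? YES
  n = 4409: C(4409, 9) = 1720875732988608787686577131; 1720875732988608787686577131 < 1719070799748422591028658176? NO
The largest n with C(n, 9) < 1719070799748422591028658176 is n = 4408 (where E[X] = 35778394690547169926197075/35813974994758803979763712 ≈ 0.9990065). Hence R_6(9) > 4408, i.e. R_6(9) ≥ 4409.

Largest n = 4408; hence R_6(9) > 4408.


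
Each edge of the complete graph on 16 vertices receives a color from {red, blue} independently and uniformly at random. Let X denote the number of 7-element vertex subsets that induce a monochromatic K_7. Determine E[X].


Let X = Σ_S X_S over the C(16, 7) = 11440 subsets S of size 7, where X_S = 1 if the K_7 on S is monochromatic.
For a fixed S, the K_7 on S has C(7, 2) = 21 edges. P[all 21 edges red] = (1/2)^21, and likewise for blue, so P[monochromatic] = 2·(1/2)^21 = 2^{1 − 21} = 1/1048576.
By linearity: E[X] = C(16, 7) · 2^{1 − 21} = 11440 · 1/1048576 = 715/65536.
Numerically: E[X] ≈ 0.011.

E[X] = C(16,7)·2^(1−C(7,2)) = 715/65536 ≈ 0.011.


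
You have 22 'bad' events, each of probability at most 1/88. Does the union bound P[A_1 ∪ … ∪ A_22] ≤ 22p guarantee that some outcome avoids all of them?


Union bound: P[∪_{i=1}^{22} A_i] ≤ Σ_i P[A_i] ≤ 22·p = 22·(1/88) = 1/4.
Numerically: 1/4 ≈ 0.250.
Is 1/4 < 1? YES.
Since P[∪ A_i] ≤ 1/4 < 1, the complement has P[∩ A_i^c] ≥ 1 − 1/4 = 3/4 > 0, so some outcome avoids every A_i.

22·p = 1/4 ≈ 0.250; existence CERTIFIED by the union bound.


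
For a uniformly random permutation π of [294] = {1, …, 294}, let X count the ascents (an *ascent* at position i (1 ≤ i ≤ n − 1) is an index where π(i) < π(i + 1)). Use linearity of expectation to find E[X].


Write X = Σ X_I over i = 1, …, 293, with X_I the indicator of one ascent.
There are 293 indicators.
For each fixed i, the pair (π(i), π(i+1)) is a uniformly random ordered pair of distinct values from {1, …, 294}; by symmetry P[π(i) < π(i+1)] = 1/2.
By linearity: E[X] = 293 · (1/2) = (294 − 1) · (1/2) = 293/2 ≈ 146.500.

E[X] = 293/2 = 146.500.


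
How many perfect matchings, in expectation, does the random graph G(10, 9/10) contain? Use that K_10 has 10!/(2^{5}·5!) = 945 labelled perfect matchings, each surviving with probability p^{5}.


K_10 has 10!/(2^{5}·5!) = 945 labelled perfect matchings.
For each such perfect matching H, let X_H = 1 if all 5 edges of H are present in G. Then P[X_H = 1] = p^{5} = (9/10)^{5} = 59049/100000.
Summing the indicators: E[X] = Σ_H E[X_H] = 945 · p^{5} = 945 · 59049/100000 = 11160261/20000.
Numerically: E[X] ≈ 558.013.

E[X] = 945 · (9/10)^{5} = 11160261/20000 ≈ 558.013.


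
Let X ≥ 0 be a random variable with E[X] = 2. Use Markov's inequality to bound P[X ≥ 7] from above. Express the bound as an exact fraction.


μ = E[X] = 2, a = 7.
Markov: P[X ≥ 7] ≤ μ/a = (2)/7 = 2/7.
Numerically: ≈ 0.285714.
(Since a = 7 > μ = 2.000000, the bound 2/7 is < 1 and informative.)

P[X ≥ 7] ≤ 2/7 ≈ 0.285714.


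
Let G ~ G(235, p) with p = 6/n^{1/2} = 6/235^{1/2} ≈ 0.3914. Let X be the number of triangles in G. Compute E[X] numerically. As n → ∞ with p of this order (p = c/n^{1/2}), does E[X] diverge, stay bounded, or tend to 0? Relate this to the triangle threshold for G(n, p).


Number of potential triangles: C(235, 3) = 2135445.
Each occurs with probability p³ ≈ (0.3914)³ ≈ 5.9958665e-02.
By linearity: E[X] = C(235, 3)·p³ ≈ 2135445 · 5.9958665e-02 ≈ 128038.43232.
Since α = 1/2 < 1, p = c/n^{1/2} ≫ 1/n is above the triangle threshold p ~ 1/n. Asymptotically E[X] ~ (c³/6)·n^{3(1−α)} = (6³/6)·n^{1.5} → ∞; triangles are abundant w.h.p.

E[X] ≈ 128038.43232; in regime p = Θ(1/n^{1/2}) E[X] diverges (above the triangle threshold p ~ 1/n).


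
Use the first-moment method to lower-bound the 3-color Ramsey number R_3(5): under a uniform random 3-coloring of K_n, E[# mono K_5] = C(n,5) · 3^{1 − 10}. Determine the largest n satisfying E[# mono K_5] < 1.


We need C(n, 5) · 3^{1 − 10} < 1, i.e. C(n, 5) < 3^{10 − 1} = 19683.
Check values of n near the boundary:
  n = 18: C(18, 5) = 8568; 8568 < 19683? YES
  n = 19: C(19, 5) = 11628; 11628 < 19683? YES
  n = 20: C(20, 5) = 15504; 15504 < 19683? YES
  n = 21: C(21, 5) = 20349; 20349 < 19683? NO
The largest n with C(n, 5) < 19683 is n = 20 (where E[X] = 5168/6561 ≈ 0.787685). Hence R_3(5) > 20, i.e. R_3(5) ≥ 21.

Largest n = 20; hence R_3(5) > 20.


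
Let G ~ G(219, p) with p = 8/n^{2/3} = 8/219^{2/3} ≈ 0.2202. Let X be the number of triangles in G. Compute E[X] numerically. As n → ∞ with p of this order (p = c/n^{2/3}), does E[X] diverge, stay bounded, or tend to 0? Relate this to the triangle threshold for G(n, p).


Number of potential triangles: C(219, 3) = 1726669.
Each occurs with probability p³ ≈ (0.2202)³ ≈ 1.067534e-02.
By linearity: E[X] = C(219, 3)·p³ ≈ 1726669 · 1.067534e-02 ≈ 18432.7793.
Since α = 2/3 < 1, p = c/n^{2/3} ≫ 1/n is above the triangle threshold p ~ 1/n. Asymptotically E[X] ~ (c³/6)·n^{3(1−α)} = (8³/6)·n^{1} → ∞; triangles are abundant w.h.p.

E[X] ≈ 18432.7793; in regime p = Θ(1/n^{2/3}) E[X] diverges (above the triangle threshold p ~ 1/n).


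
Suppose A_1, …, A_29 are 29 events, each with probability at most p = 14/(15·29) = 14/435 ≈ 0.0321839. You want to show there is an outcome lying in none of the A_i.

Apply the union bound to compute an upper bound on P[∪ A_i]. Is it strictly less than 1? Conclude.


Union bound: P[∪_{i=1}^{29} A_i] ≤ Σ_i P[A_i] ≤ 29·p = 29·(14/435) = 14/15.
Numerically: 14/15 ≈ 0.9333333.
Is 14/15 < 1? YES.
Since P[∪ A_i] ≤ 14/15 < 1, the complement has P[∩ A_i^c] ≥ 1 − 14/15 = 1/15 > 0, so some outcome avoids every A_i.

29·p = 14/15 ≈ 0.9333333; existence CERTIFIED by the union bound.


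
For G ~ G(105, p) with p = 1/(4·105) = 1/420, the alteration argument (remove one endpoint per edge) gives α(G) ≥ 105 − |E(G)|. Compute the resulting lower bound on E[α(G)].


E[|E(G)|] = C(105, 2)·p = 5460 · (1/420) = 13.
E[α(G)] ≥ n − E[|E(G)|] = 105 − 13 = 92.
Numerically: ≈ 92.00000.
(This is only a lower bound; the true E[α(G)] may be larger.)

E[α(G)] ≥ 92 ≈ 92.00000.


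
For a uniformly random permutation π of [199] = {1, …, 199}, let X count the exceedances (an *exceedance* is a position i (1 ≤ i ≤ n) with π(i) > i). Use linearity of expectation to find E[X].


Write X = Σ_{i=1}^{199} X_i, where X_i = 1_{π(i) > i}.
For each fixed i, π(i) is uniform over {1, …, 199} (marginal of a uniform permutation), so P[π(i) > i] = (n − i)/n. Summing: Σ_{i=1}^{199} (n − i)/n = (0 + 1 + … + 198)/199 = 199(199 − 1)/(2·199) = (199 − 1)/2.
Hence E[X] = Σ_{i=1}^{199} (199 − i)/199 = 99 ≈ 99.000000.

E[X] = 99 = 99.000000.


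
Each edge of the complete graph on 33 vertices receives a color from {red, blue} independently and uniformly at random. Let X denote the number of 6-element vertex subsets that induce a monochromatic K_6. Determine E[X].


Let X = Σ_S X_S over the C(33, 6) = 1107568 subsets S of size 6, where X_S = 1 if the K_6 on S is monochromatic.
For a fixed S, the K_6 on S has C(6, 2) = 15 edges. P[all 15 edges red] = (1/2)^15, and likewise for blue, so P[monochromatic] = 2·(1/2)^15 = 2^{1 − 15} = 1/16384.
By linearity of expectation: E[X] = C(33, 6) · 2^{1 − 15} = 1107568 · 1/16384 = 69223/1024.
Numerically: E[X] ≈ 67.600586.

E[X] = C(33,6)·2^(1−C(6,2)) = 69223/1024 ≈ 67.600586.


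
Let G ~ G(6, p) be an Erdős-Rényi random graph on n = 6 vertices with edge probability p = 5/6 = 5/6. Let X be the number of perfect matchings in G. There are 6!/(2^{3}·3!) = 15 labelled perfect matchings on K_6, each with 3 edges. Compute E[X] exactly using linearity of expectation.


K_6 has 6!/(2^{3}·3!) = 15 labelled perfect matchings.
For each such perfect matching H, let X_H = 1 if all 3 edges of H are present in G. Then P[X_H = 1] = p^{3} = (5/6)^{3} = 125/216.
By linearity of expectation: E[X] = Σ_H E[X_H] = 15 · p^{3} = 15 · 125/216 = 625/72.
Numerically: E[X] ≈ 8.6806.

E[X] = 15 · (5/6)^{3} = 625/72 ≈ 8.6806.


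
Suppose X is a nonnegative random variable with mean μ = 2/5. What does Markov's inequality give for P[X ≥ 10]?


μ = E[X] = 2/5, a = 10.
Markov: P[X ≥ 10] ≤ μ/a = (2/5)/10 = 1/25.
Numerically: ≈ 0.0400.
(Since a = 10 > μ = 0.4000, the bound 1/25 is < 1 and informative.)

P[X ≥ 10] ≤ 1/25 ≈ 0.0400.


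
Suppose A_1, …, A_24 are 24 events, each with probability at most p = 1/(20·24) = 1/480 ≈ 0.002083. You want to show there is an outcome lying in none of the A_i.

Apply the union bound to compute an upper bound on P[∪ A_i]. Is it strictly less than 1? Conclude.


Union bound: P[∪_{i=1}^{24} A_i] ≤ Σ_i P[A_i] ≤ 24·p = 24·(1/480) = 1/20.
Numerically: 1/20 ≈ 0.050000.
Is 1/20 < 1? YES.
Since P[∪ A_i] ≤ 1/20 < 1, the complement has P[∩ A_i^c] ≥ 1 − 1/20 = 19/20 > 0, so some outcome avoids every A_i.

24·p = 1/20 ≈ 0.050000; existence CERTIFIED by the union bound.


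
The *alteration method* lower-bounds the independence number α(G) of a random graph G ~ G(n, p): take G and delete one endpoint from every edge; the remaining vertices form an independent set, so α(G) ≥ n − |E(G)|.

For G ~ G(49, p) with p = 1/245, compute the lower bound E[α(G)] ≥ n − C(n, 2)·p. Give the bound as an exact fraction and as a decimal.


E[|E(G)|] = C(49, 2)·p = 1176 · (1/245) = 24/5.
E[α(G)] ≥ n − E[|E(G)|] = 49 − 24/5 = 221/5.
Numerically: ≈ 44.20000.
(This is only a lower bound; the true E[α(G)] may be larger.)

E[α(G)] ≥ 221/5 ≈ 44.20000.


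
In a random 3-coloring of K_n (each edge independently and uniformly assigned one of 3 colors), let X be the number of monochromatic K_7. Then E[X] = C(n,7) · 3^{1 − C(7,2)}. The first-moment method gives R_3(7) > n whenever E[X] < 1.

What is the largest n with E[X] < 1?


We need C(n, 7) · 3^{1 − 21} < 1, i.e. C(n, 7) < 3^{21 − 1} = 3486784401.
Check values of n near the boundary:
  n = 78: C(78, 7) = 2641902120; 2641902120 < 3486784401? YES
  n = 79: C(79, 7) = 2898753715; 2898753715 < 3486784401? YES
  n = 80: C(80, 7) = 3176716400; 3176716400 < 3486784401? YES
  n = 81: C(81, 7) = 3477216600; 3477216600 < 3486784401? YES
  n = 82: C(82, 7) = 3801756816; 3801756816 < 3486784401? NO
  n = 83: C(83, 7) = 4151918628; 4151918628 < 3486784401? NO
The largest n with C(n, 7) < 3486784401 is n = 81 (where E[X] = 42928600/43046721 ≈ 0.99726). Hence R_3(7) > 81, i.e. R_3(7) ≥ 82.

Largest n = 81; hence R_3(7) > 81.


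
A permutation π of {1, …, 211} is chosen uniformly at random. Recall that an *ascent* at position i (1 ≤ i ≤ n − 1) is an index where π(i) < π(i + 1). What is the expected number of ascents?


Write X = Σ X_I over i = 1, …, 210, with X_I the indicator of one ascent.
There are 210 indicators.
For each fixed i, the pair (π(i), π(i+1)) is a uniformly random ordered pair of distinct values from {1, …, 211}; by symmetry P[π(i) < π(i+1)] = 1/2.
By linearity: E[X] = 210 · (1/2) = (211 − 1) · (1/2) = 105 ≈ 105.000000.

E[X] = 105 = 105.000000.


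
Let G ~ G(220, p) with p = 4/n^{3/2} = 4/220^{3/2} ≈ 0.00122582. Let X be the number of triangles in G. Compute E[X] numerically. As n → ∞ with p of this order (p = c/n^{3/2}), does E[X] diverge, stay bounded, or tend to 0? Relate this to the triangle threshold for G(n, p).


Number of potential triangles: C(220, 3) = 1750540.
Each occurs with probability p³ ≈ (0.00122582)³ ≈ 1.84195031e-09.
By linearity: E[X] = C(220, 3)·p³ ≈ 1750540 · 1.84195031e-09 ≈ 0.003224.
Since α = 3/2 > 1, p = c/n^{3/2} = o(1/n) is below the triangle threshold p ~ 1/n. Asymptotically E[X] ~ (c³/6)·n^{3(1−α)} = (4³/6)·n^{-1.5} → 0, so by Markov's inequality G has no triangles w.h.p.

E[X] ≈ 0.003224; in regime p = Θ(1/n^{3/2}) E[X] tends to 0 (below the triangle threshold p ~ 1/n).


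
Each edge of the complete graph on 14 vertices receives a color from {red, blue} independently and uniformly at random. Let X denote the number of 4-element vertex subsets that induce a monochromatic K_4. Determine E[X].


Let X = Σ_S X_S over the C(14, 4) = 1001 subsets S of size 4, where X_S = 1 if the K_4 on S is monochromatic.
For a fixed S, the K_4 on S has C(4, 2) = 6 edges. P[all 6 edges red] = (1/2)^6, and likewise for blue, so P[monochromatic] = 2·(1/2)^6 = 2^{1 − 6} = 1/32.
By linearity: E[X] = C(14, 4) · 2^{1 − 6} = 1001 · 1/32 = 1001/32.
Numerically: E[X] ≈ 31.2812.

E[X] = C(14,4)·2^(1−C(4,2)) = 1001/32 ≈ 31.2812.


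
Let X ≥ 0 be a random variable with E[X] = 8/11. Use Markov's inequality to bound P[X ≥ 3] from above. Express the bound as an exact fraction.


μ = E[X] = 8/11, a = 3.
Markov: P[X ≥ 3] ≤ μ/a = (8/11)/3 = 8/33.
Numerically: ≈ 0.242424.
(Since a = 3 > μ = 0.727273, the bound 8/33 is < 1 and informative.)

P[X ≥ 3] ≤ 8/33 ≈ 0.242424.


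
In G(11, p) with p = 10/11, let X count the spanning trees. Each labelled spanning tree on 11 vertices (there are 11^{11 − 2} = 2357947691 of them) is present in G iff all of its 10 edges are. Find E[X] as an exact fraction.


K_11 has 11^{11 − 2} = 2357947691 labelled spanning trees.
For each such spanning tree H, let X_H = 1 if all 10 edges of H are present in G. Then P[X_H = 1] = p^{10} = (10/11)^{10} = 10000000000/25937424601.
By linearity of expectation: E[X] = Σ_H E[X_H] = 2357947691 · p^{10} = 2357947691 · 10000000000/25937424601 = 10000000000/11.
Numerically: E[X] ≈ 9.09e+08.

E[X] = 2357947691 · (10/11)^{10} = 10000000000/11 ≈ 9.09e+08.


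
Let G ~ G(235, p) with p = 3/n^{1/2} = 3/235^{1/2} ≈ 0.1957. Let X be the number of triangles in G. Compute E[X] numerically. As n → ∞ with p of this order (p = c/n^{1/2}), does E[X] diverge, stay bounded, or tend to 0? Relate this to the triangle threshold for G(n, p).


Number of potential triangles: C(235, 3) = 2135445.
Each occurs with probability p³ ≈ (0.1957)³ ≈ 7.494833e-03.
By linearity: E[X] = C(235, 3)·p³ ≈ 2135445 · 7.494833e-03 ≈ 16004.8040.
Since α = 1/2 < 1, p = c/n^{1/2} ≫ 1/n is above the triangle threshold p ~ 1/n. Asymptotically E[X] ~ (c³/6)·n^{3(1−α)} = (3³/6)·n^{1.5} → ∞; triangles are abundant w.h.p.

E[X] ≈ 16004.8040; in regime p = Θ(1/n^{1/2}) E[X] diverges (above the triangle threshold p ~ 1/n).


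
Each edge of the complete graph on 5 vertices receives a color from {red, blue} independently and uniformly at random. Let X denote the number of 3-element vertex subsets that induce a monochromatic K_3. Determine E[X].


Let X = Σ_S X_S over the C(5, 3) = 10 subsets S of size 3, where X_S = 1 if the K_3 on S is monochromatic.
For a fixed S, the K_3 on S has C(3, 2) = 3 edges. P[all 3 edges red] = (1/2)^3, and likewise for blue, so P[monochromatic] = 2·(1/2)^3 = 2^{1 − 3} = 1/4.
By linearity of expectation: E[X] = C(5, 3) · 2^{1 − 3} = 10 · 1/4 = 5/2.
Numerically: E[X] ≈ 2.5000.

E[X] = C(5,3)·2^(1−C(3,2)) = 5/2 ≈ 2.5000.


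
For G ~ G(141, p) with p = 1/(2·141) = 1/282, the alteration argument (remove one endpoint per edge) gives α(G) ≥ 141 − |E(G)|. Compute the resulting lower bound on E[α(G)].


E[|E(G)|] = C(141, 2)·p = 9870 · (1/282) = 35.
E[α(G)] ≥ n − E[|E(G)|] = 141 − 35 = 106.
Numerically: ≈ 106.000.
(This is only a lower bound; the true E[α(G)] may be larger.)

E[α(G)] ≥ 106 ≈ 106.000.


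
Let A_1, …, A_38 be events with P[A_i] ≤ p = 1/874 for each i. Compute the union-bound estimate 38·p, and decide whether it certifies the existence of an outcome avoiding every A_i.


Union bound: P[∪_{i=1}^{38} A_i] ≤ Σ_i P[A_i] ≤ 38·p = 38·(1/874) = 1/23.
Numerically: 1/23 ≈ 0.0435.
Is 1/23 < 1? YES.
Since P[∪ A_i] ≤ 1/23 < 1, the complement has P[∩ A_i^c] ≥ 1 − 1/23 = 22/23 > 0, so some outcome avoids every A_i.

38·p = 1/23 ≈ 0.0435; existence CERTIFIED by the union bound.


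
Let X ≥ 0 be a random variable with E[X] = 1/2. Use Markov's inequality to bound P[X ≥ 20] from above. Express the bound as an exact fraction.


μ = E[X] = 1/2, a = 20.
Markov: P[X ≥ 20] ≤ μ/a = (1/2)/20 = 1/40.
Numerically: ≈ 0.025000.
(Since a = 20 > μ = 0.500000, the bound 1/40 is < 1 and informative.)

P[X ≥ 20] ≤ 1/40 ≈ 0.025000.


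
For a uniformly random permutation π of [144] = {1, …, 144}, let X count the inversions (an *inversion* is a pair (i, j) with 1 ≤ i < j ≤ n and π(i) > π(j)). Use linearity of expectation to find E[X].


Write X = Σ X_I over the C(144, 2) = 10296 pairs i < j, with X_I the indicator of one inversion.
There are 10296 indicators.
For each fixed pair i < j, the values π(i) and π(j) are two distinct elements of {1, …, 144} in uniformly random order; by symmetry P[π(i) > π(j)] = 1/2.
By linearity: E[X] = 10296 · (1/2) = C(144, 2) · (1/2) = 10296/2 = 5148 ≈ 5148.000000.

E[X] = 5148 = 5148.000000.


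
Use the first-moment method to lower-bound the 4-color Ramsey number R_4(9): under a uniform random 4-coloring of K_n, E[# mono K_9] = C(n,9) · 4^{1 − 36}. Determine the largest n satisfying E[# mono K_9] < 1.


We need C(n, 9) · 4^{1 − 36} < 1, i.e. C(n, 9) < 4^{36 − 1} = 1180591620717411303424.
Check values of n near the boundary:
  n = 912: C(912, 9) = 1156095740032081475120; 1156095740032081475120 < 1180591620717411303424? YES
  n = 913: C(913, 9) = 1167605542753639808390; 1167605542753639808390 < 1180591620717411303424? YES
  n = 914: C(914, 9) = 1179217089587653905932; 1179217089587653905932 < 1180591620717411303424? YES
  n = 915: C(915, 9) = 1190931166636537885130; 1190931166636537885130 < 1180591620717411303424? NO
  n = 916: C(916, 9) = 1202748565202942340440; 1202748565202942340440 < 1180591620717411303424? NO
  n = 917: C(917, 9) = 1214670081818390006810; 1214670081818390006810 < 1180591620717411303424? NO
The largest n with C(n, 9) < 1180591620717411303424 is n = 914 (where E[X] = 294804272396913476483/295147905179352825856 ≈ 0.99884). Hence R_4(9) > 914, i.e. R_4(9) ≥ 915.

Largest n = 914; hence R_4(9) > 914.


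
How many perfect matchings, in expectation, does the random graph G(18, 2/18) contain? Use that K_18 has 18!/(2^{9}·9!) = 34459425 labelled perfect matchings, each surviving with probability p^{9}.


K_18 has 18!/(2^{9}·9!) = 34459425 labelled perfect matchings.
For each such perfect matching H, let X_H = 1 if all 9 edges of H are present in G. Then P[X_H = 1] = p^{9} = (1/9)^{9} = 1/387420489.
By linearity of expectation: E[X] = Σ_H E[X_H] = 34459425 · p^{9} = 34459425 · 1/387420489 = 425425/4782969.
Numerically: E[X] ≈ 0.08895.

E[X] = 34459425 · (1/9)^{9} = 425425/4782969 ≈ 0.08895.


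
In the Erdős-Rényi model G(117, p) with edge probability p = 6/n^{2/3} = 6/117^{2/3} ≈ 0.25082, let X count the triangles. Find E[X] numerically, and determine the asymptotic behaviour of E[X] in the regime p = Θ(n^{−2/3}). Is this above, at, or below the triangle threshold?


Number of potential triangles: C(117, 3) = 260130.
Each occurs with probability p³ ≈ (0.25082)³ ≈ 1.5779093e-02.
By linearity: E[X] = C(117, 3)·p³ ≈ 260130 · 1.5779093e-02 ≈ 4104.61538.
Since α = 2/3 < 1, p = c/n^{2/3} ≫ 1/n is above the triangle threshold p ~ 1/n. Asymptotically E[X] ~ (c³/6)·n^{3(1−α)} = (6³/6)·n^{1} → ∞; triangles are abundant w.h.p.

E[X] ≈ 4104.61538; in regime p = Θ(1/n^{2/3}) E[X] diverges (above the triangle threshold p ~ 1/n).


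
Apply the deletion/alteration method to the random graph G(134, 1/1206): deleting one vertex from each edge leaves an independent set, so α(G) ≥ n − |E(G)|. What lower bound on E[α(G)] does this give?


E[|E(G)|] = C(134, 2)·p = 8911 · (1/1206) = 133/18.
E[α(G)] ≥ n − E[|E(G)|] = 134 − 133/18 = 2279/18.
Numerically: ≈ 126.611.
(This is only a lower bound; the true E[α(G)] may be larger.)

E[α(G)] ≥ 2279/18 ≈ 126.611.


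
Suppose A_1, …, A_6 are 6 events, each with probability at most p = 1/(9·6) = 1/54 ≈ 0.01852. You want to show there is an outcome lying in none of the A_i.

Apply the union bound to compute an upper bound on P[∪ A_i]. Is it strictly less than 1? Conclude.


Union bound: P[∪_{i=1}^{6} A_i] ≤ Σ_i P[A_i] ≤ 6·p = 6·(1/54) = 1/9.
Numerically: 1/9 ≈ 0.11111.
Is 1/9 < 1? YES.
Since P[∪ A_i] ≤ 1/9 < 1, the complement has P[∩ A_i^c] ≥ 1 − 1/9 = 8/9 > 0, so some outcome avoids every A_i.

6·p = 1/9 ≈ 0.11111; existence CERTIFIED by the union bound.


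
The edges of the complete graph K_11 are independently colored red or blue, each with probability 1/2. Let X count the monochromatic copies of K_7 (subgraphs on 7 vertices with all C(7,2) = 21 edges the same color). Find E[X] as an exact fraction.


Let X = Σ_S X_S over the C(11, 7) = 330 subsets S of size 7, where X_S = 1 if the K_7 on S is monochromatic.
For a fixed S, the K_7 on S has C(7, 2) = 21 edges. P[all 21 edges red] = (1/2)^21, and likewise for blue, so P[monochromatic] = 2·(1/2)^21 = 2^{1 − 21} = 1/1048576.
By linearity: E[X] = C(11, 7) · 2^{1 − 21} = 330 · 1/1048576 = 165/524288.
Numerically: E[X] ≈ 0.000315.

E[X] = C(11,7)·2^(1−C(7,2)) = 165/524288 ≈ 0.000315.


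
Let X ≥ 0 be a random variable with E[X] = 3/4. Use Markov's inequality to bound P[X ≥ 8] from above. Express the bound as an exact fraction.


μ = E[X] = 3/4, a = 8.
Markov: P[X ≥ 8] ≤ μ/a = (3/4)/8 = 3/32.
Numerically: ≈ 0.0938.
(Since a = 8 > μ = 0.7500, the bound 3/32 is < 1 and informative.)

P[X ≥ 8] ≤ 3/32 ≈ 0.0938.


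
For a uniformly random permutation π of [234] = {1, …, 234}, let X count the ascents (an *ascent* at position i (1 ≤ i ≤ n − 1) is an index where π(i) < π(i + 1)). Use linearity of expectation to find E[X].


Write X = Σ X_I over i = 1, …, 233, with X_I the indicator of one ascent.
There are 233 indicators.
For each fixed i, the pair (π(i), π(i+1)) is a uniformly random ordered pair of distinct values from {1, …, 234}; by symmetry P[π(i) < π(i+1)] = 1/2.
By linearity: E[X] = 233 · (1/2) = (234 − 1) · (1/2) = 233/2 ≈ 116.50000.

E[X] = 233/2 = 116.50000.


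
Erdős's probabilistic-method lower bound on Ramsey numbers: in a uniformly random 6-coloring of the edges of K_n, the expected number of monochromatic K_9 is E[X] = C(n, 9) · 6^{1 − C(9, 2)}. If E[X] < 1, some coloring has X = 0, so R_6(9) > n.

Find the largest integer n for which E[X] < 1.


We need C(n, 9) · 6^{1 − 36} < 1, i.e. C(n, 9) < 6^{36 − 1} = 1719070799748422591028658176.
Check values of n near the boundary:
  n = 4407: C(4407, 9) = 1713856532599459170657070050; 1713856532599459170657070050 < 1719070799748422591028658176? YES
  n = 4408: C(4408, 9) = 1717362945146264156457459600; 1717362945146264156457459600 < 1719070799748422591028658176? YES
  n = 4409: C(4409, 9) = 1720875732988608787686577131; 1720875732988608787686577131 < 1719070799748422591028658176? NO
  n = 4410: C(4410, 9) = 1724394906266704102180823710; 1724394906266704102180823710 < 1719070799748422591028658176? NO
  n = 4411: C(4411, 9) = 1727920475134582415883601405; 1727920475134582415883601405 < 1719070799748422591028658176? NO
The largest n with C(n, 9) < 1719070799748422591028658176 is n = 4408 (where E[X] = 35778394690547169926197075/35813974994758803979763712 ≈ 0.999007). Hence R_6(9) > 4408, i.e. R_6(9) ≥ 4409.

Largest n = 4408; hence R_6(9) > 4408.


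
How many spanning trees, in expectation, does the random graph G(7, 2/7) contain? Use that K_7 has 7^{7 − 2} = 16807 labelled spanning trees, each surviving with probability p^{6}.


K_7 has 7^{7 − 2} = 16807 labelled spanning trees.
For each such spanning tree H, let X_H = 1 if all 6 edges of H are present in G. Then P[X_H = 1] = p^{6} = (2/7)^{6} = 64/117649.
By linearity of expectation: E[X] = Σ_H E[X_H] = 16807 · p^{6} = 16807 · 64/117649 = 64/7.
Numerically: E[X] ≈ 9.1429.

E[X] = 16807 · (2/7)^{6} = 64/7 ≈ 9.1429.


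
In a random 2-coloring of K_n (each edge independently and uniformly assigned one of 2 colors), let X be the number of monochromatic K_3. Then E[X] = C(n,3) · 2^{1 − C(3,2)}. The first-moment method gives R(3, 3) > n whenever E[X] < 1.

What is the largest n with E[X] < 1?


We need C(n, 3) · 2^{1 − 3} < 1, i.e. C(n, 3) < 2^{3 − 1} = 4.
Check values of n near the boundary:
  n = 3: C(3, 3) = 1; 1 < 4? YES
  n = 4: C(4, 3) = 4; 4 < 4? NO
  n = 5: C(5, 3) = 10; 10 < 4? NO
The largest n with C(n, 3) < 4 is n = 3 (where E[X] = 1/4 ≈ 0.2500000). Hence R(3, 3) > 3, i.e. R(3, 3) ≥ 4.

Largest n = 3; hence R(3, 3) > 3.


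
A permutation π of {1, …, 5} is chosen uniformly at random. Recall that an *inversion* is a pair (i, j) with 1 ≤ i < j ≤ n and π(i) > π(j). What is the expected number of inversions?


Write X = Σ X_I over the C(5, 2) = 10 pairs i < j, with X_I the indicator of one inversion.
There are 10 indicators.
For each fixed pair i < j, the values π(i) and π(j) are two distinct elements of {1, …, 5} in uniformly random order; by symmetry P[π(i) > π(j)] = 1/2.
By linearity: E[X] = 10 · (1/2) = C(5, 2) · (1/2) = 10/2 = 5 ≈ 5.000.

E[X] = 5 = 5.000.


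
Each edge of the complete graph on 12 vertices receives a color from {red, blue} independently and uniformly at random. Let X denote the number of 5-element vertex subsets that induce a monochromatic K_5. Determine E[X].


Let X = Σ_S X_S over the C(12, 5) = 792 subsets S of size 5, where X_S = 1 if the K_5 on S is monochromatic.
For a fixed S, the K_5 on S has C(5, 2) = 10 edges. P[all 10 edges red] = (1/2)^10, and likewise for blue, so P[monochromatic] = 2·(1/2)^10 = 2^{1 − 10} = 1/512.
By linearity of expectation: E[X] = C(12, 5) · 2^{1 − 10} = 792 · 1/512 = 99/64.
Numerically: E[X] ≈ 1.546875.

E[X] = C(12,5)·2^(1−C(5,2)) = 99/64 ≈ 1.546875.


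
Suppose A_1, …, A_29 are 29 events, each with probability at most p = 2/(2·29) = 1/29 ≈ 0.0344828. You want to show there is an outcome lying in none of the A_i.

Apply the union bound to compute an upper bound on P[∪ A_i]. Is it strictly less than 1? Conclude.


Union bound: P[∪_{i=1}^{29} A_i] ≤ Σ_i P[A_i] ≤ 29·p = 29·(1/29) = 1.
Numerically: 1 ≈ 1.0000000.
Is 1 < 1? NO.
Since the bound 1 is ≥ 1, the union bound is uninformative here; it does NOT by itself certify existence.

29·p = 1 ≈ 1.0000000; existence NOT certified by the union bound.
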